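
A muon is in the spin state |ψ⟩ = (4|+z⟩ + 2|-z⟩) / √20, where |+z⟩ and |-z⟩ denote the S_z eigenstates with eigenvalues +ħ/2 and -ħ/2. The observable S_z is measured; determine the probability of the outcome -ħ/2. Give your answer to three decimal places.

The -ħ/2 outcome corresponds to |-z⟩. Its amplitude in |ψ⟩ is 2/√20.
P = |2|² / 20 = 4/20.

0.200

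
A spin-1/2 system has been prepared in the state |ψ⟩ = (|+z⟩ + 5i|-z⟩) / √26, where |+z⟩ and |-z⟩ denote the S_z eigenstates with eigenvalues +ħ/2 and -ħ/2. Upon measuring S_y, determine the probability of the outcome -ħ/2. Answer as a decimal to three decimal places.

|-y⟩ = (|+z⟩ - i|-z⟩)/√2, so ⟨-y|ψ⟩ = (-4) / (√2·√26).
P = |-4|² / 52 = 16/52.

0.308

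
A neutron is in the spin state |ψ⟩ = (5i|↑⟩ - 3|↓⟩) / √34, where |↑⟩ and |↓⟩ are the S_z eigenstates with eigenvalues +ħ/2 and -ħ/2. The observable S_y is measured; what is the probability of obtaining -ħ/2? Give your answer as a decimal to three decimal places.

0.059

|-y⟩ = (|↑⟩ - i|↓⟩)/√2, so ⟨-y|ψ⟩ = (2i) / (√2·√34).
P = |2i|² / 68 = 4/68.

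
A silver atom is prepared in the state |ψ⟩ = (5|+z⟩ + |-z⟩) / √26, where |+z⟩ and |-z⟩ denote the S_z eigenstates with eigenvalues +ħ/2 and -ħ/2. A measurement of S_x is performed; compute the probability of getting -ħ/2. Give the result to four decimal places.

0.3077

|-x⟩ = (|+z⟩ - |-z⟩)/√2, so ⟨-x|ψ⟩ = (4) / (√2·√26).
P = |4|² / 52 = 16/52.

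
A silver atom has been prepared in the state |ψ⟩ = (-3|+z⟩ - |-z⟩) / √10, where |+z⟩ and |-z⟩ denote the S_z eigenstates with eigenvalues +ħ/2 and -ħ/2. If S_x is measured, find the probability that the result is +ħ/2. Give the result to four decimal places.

|+x⟩ = (|+z⟩ + |-z⟩)/√2, so ⟨+x|ψ⟩ = (-4) / (√2·√10).
P = |-4|² / 20 = 16/20.

0.8000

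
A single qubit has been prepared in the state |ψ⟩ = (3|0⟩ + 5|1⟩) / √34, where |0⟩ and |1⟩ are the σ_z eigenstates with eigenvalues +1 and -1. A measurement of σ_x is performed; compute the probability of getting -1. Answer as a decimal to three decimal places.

|-x⟩ = (|0⟩ - |1⟩)/√2, so ⟨-x|ψ⟩ = (-2) / (√2·√34).
P = |-2|² / 68 = 4/68.

0.059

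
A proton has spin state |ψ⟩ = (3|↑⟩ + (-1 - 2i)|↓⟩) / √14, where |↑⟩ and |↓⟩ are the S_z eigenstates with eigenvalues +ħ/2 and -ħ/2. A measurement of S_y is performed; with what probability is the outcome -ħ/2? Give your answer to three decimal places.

0.929

|-y⟩ = (|↑⟩ - i|↓⟩)/√2, so ⟨-y|ψ⟩ = (5 - i) / (√2·√14).
P = |5 - i|² / 28 = 26/28.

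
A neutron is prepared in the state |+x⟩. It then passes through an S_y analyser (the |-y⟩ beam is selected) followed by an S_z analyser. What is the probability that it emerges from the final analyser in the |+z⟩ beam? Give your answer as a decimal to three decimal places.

First analyser (S_y): from |+x⟩, P(|-y⟩) = 1/2.
After stage 1 the state is |-y⟩; P(|+z⟩) = |⟨+z|-y⟩|² = 1/2.
Joint probability = 1/2 × 1/2 = 0.250.

0.250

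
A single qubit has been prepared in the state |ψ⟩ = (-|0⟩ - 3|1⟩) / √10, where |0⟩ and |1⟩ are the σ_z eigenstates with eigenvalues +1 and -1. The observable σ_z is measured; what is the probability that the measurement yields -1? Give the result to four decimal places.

The -1 outcome corresponds to |1⟩. Its amplitude in |ψ⟩ is -3/√10.
P = |-3|² / 10 = 9/10.

0.9000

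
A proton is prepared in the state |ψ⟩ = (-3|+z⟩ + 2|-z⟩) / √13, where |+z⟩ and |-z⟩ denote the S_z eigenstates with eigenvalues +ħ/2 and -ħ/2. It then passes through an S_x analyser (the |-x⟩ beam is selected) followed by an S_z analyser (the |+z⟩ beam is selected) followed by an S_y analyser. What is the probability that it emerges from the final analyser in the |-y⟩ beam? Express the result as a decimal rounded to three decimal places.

0.240

First analyser (S_x): P(|-x⟩) = |⟨-x|ψ⟩|² = 25/26.
After stage 1 the state is |-x⟩; P(|+z⟩) = |⟨+z|-x⟩|² = 1/2.
After stage 2 the state is |+z⟩; P(|-y⟩) = |⟨-y|+z⟩|² = 1/2.
Joint probability = 25/26 × 1/2 × 1/2 = 0.240.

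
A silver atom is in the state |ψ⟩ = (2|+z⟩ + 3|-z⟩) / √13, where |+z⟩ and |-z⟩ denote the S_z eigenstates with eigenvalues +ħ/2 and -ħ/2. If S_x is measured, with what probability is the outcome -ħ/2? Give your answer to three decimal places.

|-x⟩ = (|+z⟩ - |-z⟩)/√2, so ⟨-x|ψ⟩ = (-1) / (√2·√13).
P = |-1|² / 26 = 1/26.

0.038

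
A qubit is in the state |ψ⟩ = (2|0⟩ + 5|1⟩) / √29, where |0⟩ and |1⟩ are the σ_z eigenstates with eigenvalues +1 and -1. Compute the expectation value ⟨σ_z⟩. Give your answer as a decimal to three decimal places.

-0.724

⟨σ_z⟩ = |a|² - |b|² divided by |a|²+|b|², with a, b the |0⟩, |1⟩ amplitudes.
= (4 - 25)/29 = -21/29.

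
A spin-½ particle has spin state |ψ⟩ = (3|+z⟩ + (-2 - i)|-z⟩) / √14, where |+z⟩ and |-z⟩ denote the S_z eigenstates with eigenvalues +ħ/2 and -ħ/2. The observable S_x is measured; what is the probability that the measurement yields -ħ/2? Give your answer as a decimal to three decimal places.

|-x⟩ = (|+z⟩ - |-z⟩)/√2, so ⟨-x|ψ⟩ = (5 + i) / (√2·√14).
P = |5 + i|² / 28 = 26/28.

0.929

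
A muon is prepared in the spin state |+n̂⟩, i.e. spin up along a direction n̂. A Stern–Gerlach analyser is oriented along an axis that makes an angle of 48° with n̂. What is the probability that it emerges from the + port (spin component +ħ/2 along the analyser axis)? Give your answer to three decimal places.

For spin-½, the probability of finding spin-up along an axis at angle θ to the initial spin direction is cos²(θ/2); spin-down is sin²(θ/2).
θ = 48°, so P = cos²(24°) ≈ 0.835.

0.835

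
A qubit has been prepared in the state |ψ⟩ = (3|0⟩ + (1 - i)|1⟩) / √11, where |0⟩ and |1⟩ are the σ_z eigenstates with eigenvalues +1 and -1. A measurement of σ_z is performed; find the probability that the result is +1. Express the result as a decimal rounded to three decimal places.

The +1 outcome corresponds to |0⟩. Its amplitude in |ψ⟩ is 3/√11.
P = |3|² / 11 = 9/11.

0.818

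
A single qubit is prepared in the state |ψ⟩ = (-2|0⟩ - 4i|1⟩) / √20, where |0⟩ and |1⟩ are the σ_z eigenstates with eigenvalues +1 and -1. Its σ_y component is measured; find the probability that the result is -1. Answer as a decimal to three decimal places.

|-y⟩ = (|0⟩ - i|1⟩)/√2, so ⟨-y|ψ⟩ = (2) / (√2·√20).
P = |2|² / 40 = 4/40.

0.100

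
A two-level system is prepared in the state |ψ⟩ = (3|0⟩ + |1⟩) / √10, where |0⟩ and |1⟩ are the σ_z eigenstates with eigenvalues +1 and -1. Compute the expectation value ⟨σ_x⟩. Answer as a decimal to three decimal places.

⟨σ_x⟩ = 2 Re(a* b)/(|a|²+|b|²) with a = 3, b = 1.
a* b = 3, so ⟨σ_x⟩ = 6/10.

0.600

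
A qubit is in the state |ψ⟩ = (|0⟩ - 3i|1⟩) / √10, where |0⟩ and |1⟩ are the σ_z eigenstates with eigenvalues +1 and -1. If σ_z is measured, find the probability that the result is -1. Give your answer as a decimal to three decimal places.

The -1 outcome corresponds to |1⟩. Its amplitude in |ψ⟩ is -3i/√10.
P = |-3i|² / 10 = 9/10.

0.900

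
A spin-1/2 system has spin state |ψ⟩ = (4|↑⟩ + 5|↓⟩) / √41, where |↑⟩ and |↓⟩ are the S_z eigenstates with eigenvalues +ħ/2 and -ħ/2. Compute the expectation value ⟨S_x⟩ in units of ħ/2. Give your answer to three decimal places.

⟨σ_x⟩ = 2 Re(a* b)/(|a|²+|b|²) with a = 4, b = 5.
a* b = 20, so ⟨σ_x⟩ = 40/41.
⟨S_x⟩ = (ħ/2)·⟨σ_x⟩.

0.976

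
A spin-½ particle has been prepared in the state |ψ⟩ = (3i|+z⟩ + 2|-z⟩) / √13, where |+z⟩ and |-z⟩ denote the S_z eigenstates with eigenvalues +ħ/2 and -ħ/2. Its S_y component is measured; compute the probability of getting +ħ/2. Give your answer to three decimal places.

|+y⟩ = (|+z⟩ + i|-z⟩)/√2, so ⟨+y|ψ⟩ = (i) / (√2·√13).
P = |i|² / 26 = 1/26.

0.038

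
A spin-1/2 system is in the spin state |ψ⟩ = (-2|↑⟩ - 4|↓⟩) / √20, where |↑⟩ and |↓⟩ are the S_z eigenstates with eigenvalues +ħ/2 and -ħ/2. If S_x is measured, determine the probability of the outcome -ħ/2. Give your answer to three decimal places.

0.100

|-x⟩ = (|↑⟩ - |↓⟩)/√2, so ⟨-x|ψ⟩ = (2) / (√2·√20).
P = |2|² / 40 = 4/40.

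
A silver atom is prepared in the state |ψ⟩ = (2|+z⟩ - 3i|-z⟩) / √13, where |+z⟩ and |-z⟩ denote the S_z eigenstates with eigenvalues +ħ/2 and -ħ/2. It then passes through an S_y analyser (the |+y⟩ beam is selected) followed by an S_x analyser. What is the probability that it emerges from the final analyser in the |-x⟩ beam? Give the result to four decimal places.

First analyser (S_y): P(|+y⟩) = |⟨+y|ψ⟩|² = 1/26.
After stage 1 the state is |+y⟩; P(|-x⟩) = |⟨-x|+y⟩|² = 1/2.
Joint probability = 1/26 × 1/2 = 0.0192.

0.0192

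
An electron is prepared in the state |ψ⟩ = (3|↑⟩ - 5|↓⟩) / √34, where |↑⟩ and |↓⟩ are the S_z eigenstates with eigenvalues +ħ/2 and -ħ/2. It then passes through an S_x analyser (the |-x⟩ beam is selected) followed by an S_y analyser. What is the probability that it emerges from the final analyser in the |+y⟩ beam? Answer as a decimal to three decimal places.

First analyser (S_x): P(|-x⟩) = |⟨-x|ψ⟩|² = 64/68.
After stage 1 the state is |-x⟩; P(|+y⟩) = |⟨+y|-x⟩|² = 1/2.
Joint probability = 64/68 × 1/2 = 0.471.

0.471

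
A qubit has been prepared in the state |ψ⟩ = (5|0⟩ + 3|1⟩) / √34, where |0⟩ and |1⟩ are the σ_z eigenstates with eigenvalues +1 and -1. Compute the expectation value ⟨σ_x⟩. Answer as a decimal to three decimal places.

0.882

⟨σ_x⟩ = 2 Re(a* b)/(|a|²+|b|²) with a = 5, b = 3.
a* b = 15, so ⟨σ_x⟩ = 30/34.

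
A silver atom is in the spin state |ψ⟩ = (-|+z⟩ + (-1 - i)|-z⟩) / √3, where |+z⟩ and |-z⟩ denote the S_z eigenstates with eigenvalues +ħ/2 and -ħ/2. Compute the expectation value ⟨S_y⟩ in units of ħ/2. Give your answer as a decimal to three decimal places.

⟨σ_y⟩ = 2 Im(a* b)/(|a|²+|b|²) with a = -1, b = (-1 - i).
a* b = (1 + i), so ⟨σ_y⟩ = 2/3.
⟨S_y⟩ = (ħ/2)·⟨σ_y⟩.

0.667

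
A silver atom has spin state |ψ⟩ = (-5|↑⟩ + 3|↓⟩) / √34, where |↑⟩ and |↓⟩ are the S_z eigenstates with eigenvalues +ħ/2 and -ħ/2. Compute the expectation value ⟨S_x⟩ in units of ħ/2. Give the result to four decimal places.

-0.8824

⟨σ_x⟩ = 2 Re(a* b)/(|a|²+|b|²) with a = -5, b = 3.
a* b = -15, so ⟨σ_x⟩ = -30/34.
⟨S_x⟩ = (ħ/2)·⟨σ_x⟩.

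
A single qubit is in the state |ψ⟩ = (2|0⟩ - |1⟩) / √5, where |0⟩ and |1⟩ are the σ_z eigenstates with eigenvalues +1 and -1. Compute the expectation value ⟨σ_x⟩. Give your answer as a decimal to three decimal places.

-0.800

⟨σ_x⟩ = 2 Re(a* b)/(|a|²+|b|²) with a = 2, b = -1.
a* b = -2, so ⟨σ_x⟩ = -4/5.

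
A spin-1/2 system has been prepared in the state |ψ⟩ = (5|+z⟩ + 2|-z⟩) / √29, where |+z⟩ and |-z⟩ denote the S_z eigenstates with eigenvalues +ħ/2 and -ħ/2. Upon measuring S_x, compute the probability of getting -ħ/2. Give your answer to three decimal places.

|-x⟩ = (|+z⟩ - |-z⟩)/√2, so ⟨-x|ψ⟩ = (3) / (√2·√29).
P = |3|² / 58 = 9/58.

0.155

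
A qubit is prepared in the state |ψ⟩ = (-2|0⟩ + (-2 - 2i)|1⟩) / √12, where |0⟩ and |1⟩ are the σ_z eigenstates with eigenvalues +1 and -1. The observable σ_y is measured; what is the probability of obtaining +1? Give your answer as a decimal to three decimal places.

|+y⟩ = (|0⟩ + i|1⟩)/√2, so ⟨+y|ψ⟩ = (-4 + 2i) / (√2·√12).
P = |-4 + 2i|² / 24 = 20/24.

0.833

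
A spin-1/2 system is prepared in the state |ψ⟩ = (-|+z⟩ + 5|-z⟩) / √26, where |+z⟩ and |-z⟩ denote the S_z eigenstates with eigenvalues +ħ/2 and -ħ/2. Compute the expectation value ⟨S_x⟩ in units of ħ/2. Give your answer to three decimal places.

-0.385

⟨σ_x⟩ = 2 Re(a* b)/(|a|²+|b|²) with a = -1, b = 5.
a* b = -5, so ⟨σ_x⟩ = -10/26.
⟨S_x⟩ = (ħ/2)·⟨σ_x⟩.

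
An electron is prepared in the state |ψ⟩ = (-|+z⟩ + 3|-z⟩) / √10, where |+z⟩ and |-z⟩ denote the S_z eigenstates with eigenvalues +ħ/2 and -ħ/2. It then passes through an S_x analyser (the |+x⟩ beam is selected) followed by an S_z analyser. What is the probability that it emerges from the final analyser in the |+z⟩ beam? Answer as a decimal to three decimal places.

First analyser (S_x): P(|+x⟩) = |⟨+x|ψ⟩|² = 4/20.
After stage 1 the state is |+x⟩; P(|+z⟩) = |⟨+z|+x⟩|² = 1/2.
Joint probability = 4/20 × 1/2 = 0.100.

0.100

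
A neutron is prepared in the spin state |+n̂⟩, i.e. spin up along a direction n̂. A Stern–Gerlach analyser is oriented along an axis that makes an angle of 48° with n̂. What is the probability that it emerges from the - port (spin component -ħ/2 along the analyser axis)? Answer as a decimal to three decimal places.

For spin-½, the probability of finding spin-up along an axis at angle θ to the initial spin direction is cos²(θ/2); spin-down is sin²(θ/2).
θ = 48°, so P = sin²(24°) ≈ 0.165.

0.165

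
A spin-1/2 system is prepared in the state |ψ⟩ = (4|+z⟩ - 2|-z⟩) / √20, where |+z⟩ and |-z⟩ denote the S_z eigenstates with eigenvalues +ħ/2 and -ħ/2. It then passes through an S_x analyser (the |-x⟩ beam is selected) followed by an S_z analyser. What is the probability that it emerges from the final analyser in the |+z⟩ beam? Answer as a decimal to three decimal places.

First analyser (S_x): P(|-x⟩) = |⟨-x|ψ⟩|² = 36/40.
After stage 1 the state is |-x⟩; P(|+z⟩) = |⟨+z|-x⟩|² = 1/2.
Joint probability = 36/40 × 1/2 = 0.450.

0.450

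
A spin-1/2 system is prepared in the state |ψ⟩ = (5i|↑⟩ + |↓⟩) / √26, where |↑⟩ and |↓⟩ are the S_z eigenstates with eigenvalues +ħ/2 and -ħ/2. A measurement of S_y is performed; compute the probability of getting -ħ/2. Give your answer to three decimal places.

0.692

|-y⟩ = (|↑⟩ - i|↓⟩)/√2, so ⟨-y|ψ⟩ = (6i) / (√2·√26).
P = |6i|² / 52 = 36/52.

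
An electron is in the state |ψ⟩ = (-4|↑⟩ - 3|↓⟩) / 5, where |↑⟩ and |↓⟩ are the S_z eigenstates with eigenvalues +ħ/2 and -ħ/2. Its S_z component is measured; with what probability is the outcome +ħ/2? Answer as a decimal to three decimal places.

0.640

The +ħ/2 outcome corresponds to |↑⟩. Its amplitude in |ψ⟩ is -4/5.
P = |-4|² / 25 = 16/25.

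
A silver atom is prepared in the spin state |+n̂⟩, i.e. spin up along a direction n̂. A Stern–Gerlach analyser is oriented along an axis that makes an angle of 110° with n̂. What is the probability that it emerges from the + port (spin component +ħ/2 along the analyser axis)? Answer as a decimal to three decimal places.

0.329

For spin-½, the probability of finding spin-up along an axis at angle θ to the initial spin direction is cos²(θ/2); spin-down is sin²(θ/2).
θ = 110°, so P = cos²(55°) ≈ 0.329.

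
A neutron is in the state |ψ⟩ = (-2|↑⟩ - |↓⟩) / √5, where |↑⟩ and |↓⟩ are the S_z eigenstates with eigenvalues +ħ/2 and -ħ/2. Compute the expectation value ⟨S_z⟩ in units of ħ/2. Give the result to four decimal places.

⟨σ_z⟩ = |a|² - |b|² divided by |a|²+|b|², with a, b the |↑⟩, |↓⟩ amplitudes.
= (4 - 1)/5 = 3/5.
⟨S_z⟩ = (ħ/2)·⟨σ_z⟩.

0.6000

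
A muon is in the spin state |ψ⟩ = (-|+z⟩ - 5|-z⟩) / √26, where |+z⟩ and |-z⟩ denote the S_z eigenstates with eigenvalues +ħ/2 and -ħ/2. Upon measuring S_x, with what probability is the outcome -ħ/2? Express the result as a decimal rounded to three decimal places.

|-x⟩ = (|+z⟩ - |-z⟩)/√2, so ⟨-x|ψ⟩ = (4) / (√2·√26).
P = |4|² / 52 = 16/52.

0.308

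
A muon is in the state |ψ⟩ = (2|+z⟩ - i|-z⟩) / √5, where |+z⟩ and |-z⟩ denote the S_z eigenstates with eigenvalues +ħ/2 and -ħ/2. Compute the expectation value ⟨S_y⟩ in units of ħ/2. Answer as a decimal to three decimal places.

⟨σ_y⟩ = 2 Im(a* b)/(|a|²+|b|²) with a = 2, b = -i.
a* b = -2i, so ⟨σ_y⟩ = -4/5.
⟨S_y⟩ = (ħ/2)·⟨σ_y⟩.

-0.800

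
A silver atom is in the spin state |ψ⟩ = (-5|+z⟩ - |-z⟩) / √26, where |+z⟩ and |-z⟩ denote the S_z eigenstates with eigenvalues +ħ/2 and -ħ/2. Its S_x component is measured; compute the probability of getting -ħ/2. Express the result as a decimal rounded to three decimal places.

0.308

|-x⟩ = (|+z⟩ - |-z⟩)/√2, so ⟨-x|ψ⟩ = (-4) / (√2·√26).
P = |-4|² / 52 = 16/52.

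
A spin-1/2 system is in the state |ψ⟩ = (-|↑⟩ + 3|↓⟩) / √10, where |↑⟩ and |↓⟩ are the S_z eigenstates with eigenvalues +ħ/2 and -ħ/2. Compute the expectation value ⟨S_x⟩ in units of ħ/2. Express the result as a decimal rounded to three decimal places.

-0.600

⟨σ_x⟩ = 2 Re(a* b)/(|a|²+|b|²) with a = -1, b = 3.
a* b = -3, so ⟨σ_x⟩ = -6/10.
⟨S_x⟩ = (ħ/2)·⟨σ_x⟩.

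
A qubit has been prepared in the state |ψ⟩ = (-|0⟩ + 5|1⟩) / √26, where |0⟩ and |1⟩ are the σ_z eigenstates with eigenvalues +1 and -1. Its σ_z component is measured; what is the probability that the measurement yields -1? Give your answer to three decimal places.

The -1 outcome corresponds to |1⟩. Its amplitude in |ψ⟩ is 5/√26.
P = |5|² / 26 = 25/26.

0.962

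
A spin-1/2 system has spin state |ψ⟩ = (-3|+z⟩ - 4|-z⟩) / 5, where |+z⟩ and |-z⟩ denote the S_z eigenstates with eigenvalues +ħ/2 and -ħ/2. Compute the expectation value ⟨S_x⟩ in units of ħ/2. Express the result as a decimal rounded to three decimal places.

0.960

⟨σ_x⟩ = 2 Re(a* b)/(|a|²+|b|²) with a = -3, b = -4.
a* b = 12, so ⟨σ_x⟩ = 24/25.
⟨S_x⟩ = (ħ/2)·⟨σ_x⟩.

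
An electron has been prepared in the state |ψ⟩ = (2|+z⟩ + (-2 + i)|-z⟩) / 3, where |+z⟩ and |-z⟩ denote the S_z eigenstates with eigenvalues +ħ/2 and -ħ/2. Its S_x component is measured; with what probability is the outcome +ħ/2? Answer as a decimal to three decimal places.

|+x⟩ = (|+z⟩ + |-z⟩)/√2, so ⟨+x|ψ⟩ = (i) / (√2·3).
P = |i|² / 18 = 1/18.

0.056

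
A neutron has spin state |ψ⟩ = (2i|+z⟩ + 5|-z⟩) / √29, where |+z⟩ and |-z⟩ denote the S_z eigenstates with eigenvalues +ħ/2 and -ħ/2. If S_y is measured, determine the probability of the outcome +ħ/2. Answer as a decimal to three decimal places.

0.155

|+y⟩ = (|+z⟩ + i|-z⟩)/√2, so ⟨+y|ψ⟩ = (-3i) / (√2·√29).
P = |-3i|² / 58 = 9/58.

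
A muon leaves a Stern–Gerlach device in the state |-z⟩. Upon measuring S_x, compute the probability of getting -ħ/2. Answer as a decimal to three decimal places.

0.500

In the S_z basis, |-z⟩ = |↓⟩ and |-x⟩ = (|↑⟩ - |↓⟩)/√2.
|⟨-x|-z⟩|² = 1/2.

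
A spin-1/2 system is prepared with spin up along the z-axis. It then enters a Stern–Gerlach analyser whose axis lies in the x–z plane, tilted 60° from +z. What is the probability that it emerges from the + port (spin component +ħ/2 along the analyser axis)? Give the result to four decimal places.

0.7500

For spin-½, the probability of finding spin-up along an axis at angle θ to the initial spin direction is cos²(θ/2); spin-down is sin²(θ/2).
θ = 60°, so P = cos²(30°) ≈ 0.7500.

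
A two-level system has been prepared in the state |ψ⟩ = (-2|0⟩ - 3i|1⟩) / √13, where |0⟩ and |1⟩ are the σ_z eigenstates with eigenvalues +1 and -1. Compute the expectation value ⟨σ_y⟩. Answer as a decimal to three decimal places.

⟨σ_y⟩ = 2 Im(a* b)/(|a|²+|b|²) with a = -2, b = -3i.
a* b = 6i, so ⟨σ_y⟩ = 12/13.

0.923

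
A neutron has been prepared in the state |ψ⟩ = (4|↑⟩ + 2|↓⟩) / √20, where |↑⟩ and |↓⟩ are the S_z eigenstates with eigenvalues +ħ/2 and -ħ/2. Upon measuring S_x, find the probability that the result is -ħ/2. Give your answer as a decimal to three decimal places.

|-x⟩ = (|↑⟩ - |↓⟩)/√2, so ⟨-x|ψ⟩ = (2) / (√2·√20).
P = |2|² / 40 = 4/40.

0.100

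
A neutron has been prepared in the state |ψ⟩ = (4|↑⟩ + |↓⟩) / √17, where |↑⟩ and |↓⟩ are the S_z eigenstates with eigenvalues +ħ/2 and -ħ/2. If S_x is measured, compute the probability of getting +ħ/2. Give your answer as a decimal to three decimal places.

0.735

|+x⟩ = (|↑⟩ + |↓⟩)/√2, so ⟨+x|ψ⟩ = (5) / (√2·√17).
P = |5|² / 34 = 25/34.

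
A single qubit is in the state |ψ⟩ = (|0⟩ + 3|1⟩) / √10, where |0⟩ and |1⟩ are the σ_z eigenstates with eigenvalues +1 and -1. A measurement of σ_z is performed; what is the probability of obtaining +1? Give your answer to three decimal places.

0.100

The +1 outcome corresponds to |0⟩. Its amplitude in |ψ⟩ is 1/√10.
P = |1|² / 10 = 1/10.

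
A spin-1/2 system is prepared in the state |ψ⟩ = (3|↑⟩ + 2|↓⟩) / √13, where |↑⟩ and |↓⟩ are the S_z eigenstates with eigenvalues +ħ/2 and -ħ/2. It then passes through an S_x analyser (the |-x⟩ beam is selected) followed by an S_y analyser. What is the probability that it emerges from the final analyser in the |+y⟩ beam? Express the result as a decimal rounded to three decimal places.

0.019

First analyser (S_x): P(|-x⟩) = |⟨-x|ψ⟩|² = 1/26.
After stage 1 the state is |-x⟩; P(|+y⟩) = |⟨+y|-x⟩|² = 1/2.
Joint probability = 1/26 × 1/2 = 0.019.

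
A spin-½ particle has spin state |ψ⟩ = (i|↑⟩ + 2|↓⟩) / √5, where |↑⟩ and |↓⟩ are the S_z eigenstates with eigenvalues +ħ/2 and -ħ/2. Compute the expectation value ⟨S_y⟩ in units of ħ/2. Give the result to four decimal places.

-0.8000

⟨σ_y⟩ = 2 Im(a* b)/(|a|²+|b|²) with a = i, b = 2.
a* b = -2i, so ⟨σ_y⟩ = -4/5.
⟨S_y⟩ = (ħ/2)·⟨σ_y⟩.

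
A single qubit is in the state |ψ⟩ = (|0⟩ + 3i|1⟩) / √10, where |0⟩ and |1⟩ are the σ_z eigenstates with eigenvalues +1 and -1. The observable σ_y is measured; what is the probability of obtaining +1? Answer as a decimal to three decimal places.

0.800

|+y⟩ = (|0⟩ + i|1⟩)/√2, so ⟨+y|ψ⟩ = (4) / (√2·√10).
P = |4|² / 20 = 16/20.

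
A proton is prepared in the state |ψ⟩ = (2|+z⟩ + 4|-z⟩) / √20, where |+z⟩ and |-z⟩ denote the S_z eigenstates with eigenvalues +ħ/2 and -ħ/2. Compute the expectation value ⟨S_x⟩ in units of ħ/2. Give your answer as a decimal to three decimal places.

⟨σ_x⟩ = 2 Re(a* b)/(|a|²+|b|²) with a = 2, b = 4.
a* b = 8, so ⟨σ_x⟩ = 16/20.
⟨S_x⟩ = (ħ/2)·⟨σ_x⟩.

0.800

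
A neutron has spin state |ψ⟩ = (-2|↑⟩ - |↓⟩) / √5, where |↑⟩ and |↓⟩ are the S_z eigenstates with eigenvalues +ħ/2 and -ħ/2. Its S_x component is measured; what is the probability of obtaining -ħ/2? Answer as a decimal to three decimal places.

0.100

|-x⟩ = (|↑⟩ - |↓⟩)/√2, so ⟨-x|ψ⟩ = (-1) / (√2·√5).
P = |-1|² / 10 = 1/10.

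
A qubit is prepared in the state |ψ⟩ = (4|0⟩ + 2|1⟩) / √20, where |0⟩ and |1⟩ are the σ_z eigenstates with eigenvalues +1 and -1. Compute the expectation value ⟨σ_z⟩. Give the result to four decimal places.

⟨σ_z⟩ = |a|² - |b|² divided by |a|²+|b|², with a, b the |0⟩, |1⟩ amplitudes.
= (16 - 4)/20 = 12/20.

0.6000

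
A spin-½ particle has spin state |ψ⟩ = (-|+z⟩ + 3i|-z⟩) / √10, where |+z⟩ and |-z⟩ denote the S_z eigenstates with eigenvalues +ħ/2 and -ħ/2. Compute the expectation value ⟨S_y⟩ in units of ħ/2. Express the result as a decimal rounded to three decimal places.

-0.600

⟨σ_y⟩ = 2 Im(a* b)/(|a|²+|b|²) with a = -1, b = 3i.
a* b = -3i, so ⟨σ_y⟩ = -6/10.
⟨S_y⟩ = (ħ/2)·⟨σ_y⟩.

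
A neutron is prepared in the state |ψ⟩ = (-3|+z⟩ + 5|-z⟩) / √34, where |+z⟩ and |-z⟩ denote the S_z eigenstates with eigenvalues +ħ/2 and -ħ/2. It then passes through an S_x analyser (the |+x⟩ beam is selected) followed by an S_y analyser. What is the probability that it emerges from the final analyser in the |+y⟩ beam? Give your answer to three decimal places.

First analyser (S_x): P(|+x⟩) = |⟨+x|ψ⟩|² = 4/68.
After stage 1 the state is |+x⟩; P(|+y⟩) = |⟨+y|+x⟩|² = 1/2.
Joint probability = 4/68 × 1/2 = 0.029.

0.029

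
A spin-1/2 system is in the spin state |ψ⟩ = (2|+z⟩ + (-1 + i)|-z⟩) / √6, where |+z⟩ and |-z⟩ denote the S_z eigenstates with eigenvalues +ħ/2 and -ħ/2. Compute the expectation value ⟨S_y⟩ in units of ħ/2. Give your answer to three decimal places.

⟨σ_y⟩ = 2 Im(a* b)/(|a|²+|b|²) with a = 2, b = (-1 + i).
a* b = (-2 + 2i), so ⟨σ_y⟩ = 4/6.
⟨S_y⟩ = (ħ/2)·⟨σ_y⟩.

0.667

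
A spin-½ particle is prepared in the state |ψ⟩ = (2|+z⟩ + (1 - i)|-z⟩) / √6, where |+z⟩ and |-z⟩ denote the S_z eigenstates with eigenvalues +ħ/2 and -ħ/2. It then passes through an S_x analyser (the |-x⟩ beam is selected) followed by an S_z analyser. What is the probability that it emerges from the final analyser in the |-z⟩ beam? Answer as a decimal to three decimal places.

0.083

First analyser (S_x): P(|-x⟩) = |⟨-x|ψ⟩|² = 2/12.
After stage 1 the state is |-x⟩; P(|-z⟩) = |⟨-z|-x⟩|² = 1/2.
Joint probability = 2/12 × 1/2 = 0.083.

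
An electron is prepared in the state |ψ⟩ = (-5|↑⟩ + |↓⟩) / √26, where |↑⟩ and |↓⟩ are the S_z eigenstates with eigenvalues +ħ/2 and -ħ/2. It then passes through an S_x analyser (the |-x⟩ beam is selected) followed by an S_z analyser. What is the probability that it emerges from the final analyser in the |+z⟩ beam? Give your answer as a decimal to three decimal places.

First analyser (S_x): P(|-x⟩) = |⟨-x|ψ⟩|² = 36/52.
After stage 1 the state is |-x⟩; P(|+z⟩) = |⟨+z|-x⟩|² = 1/2.
Joint probability = 36/52 × 1/2 = 0.346.

0.346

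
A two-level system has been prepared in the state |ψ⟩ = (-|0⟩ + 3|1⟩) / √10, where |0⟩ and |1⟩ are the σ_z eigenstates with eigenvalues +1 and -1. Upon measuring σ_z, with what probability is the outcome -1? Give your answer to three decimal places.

The -1 outcome corresponds to |1⟩. Its amplitude in |ψ⟩ is 3/√10.
P = |3|² / 10 = 9/10.

0.900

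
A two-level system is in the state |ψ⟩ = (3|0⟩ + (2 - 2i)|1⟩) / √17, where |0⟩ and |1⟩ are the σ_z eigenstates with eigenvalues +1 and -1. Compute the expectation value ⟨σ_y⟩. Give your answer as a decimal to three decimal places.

⟨σ_y⟩ = 2 Im(a* b)/(|a|²+|b|²) with a = 3, b = (2 - 2i).
a* b = (6 - 6i), so ⟨σ_y⟩ = -12/17.

-0.706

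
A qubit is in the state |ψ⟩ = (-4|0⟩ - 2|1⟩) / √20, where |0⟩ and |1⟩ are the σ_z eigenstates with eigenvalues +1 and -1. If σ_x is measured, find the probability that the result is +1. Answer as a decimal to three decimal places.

0.900

|+x⟩ = (|0⟩ + |1⟩)/√2, so ⟨+x|ψ⟩ = (-6) / (√2·√20).
P = |-6|² / 40 = 36/40.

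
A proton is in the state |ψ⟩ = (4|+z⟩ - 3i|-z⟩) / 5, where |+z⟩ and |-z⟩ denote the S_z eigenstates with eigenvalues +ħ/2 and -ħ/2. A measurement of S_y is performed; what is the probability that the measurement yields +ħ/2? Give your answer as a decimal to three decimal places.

|+y⟩ = (|+z⟩ + i|-z⟩)/√2, so ⟨+y|ψ⟩ = (1) / (√2·5).
P = |1|² / 50 = 1/50.

0.020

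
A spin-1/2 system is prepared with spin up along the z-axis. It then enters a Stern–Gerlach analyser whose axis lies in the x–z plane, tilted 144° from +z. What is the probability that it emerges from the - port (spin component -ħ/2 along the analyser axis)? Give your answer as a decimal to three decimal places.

For spin-½, the probability of finding spin-up along an axis at angle θ to the initial spin direction is cos²(θ/2); spin-down is sin²(θ/2).
θ = 144°, so P = sin²(72°) ≈ 0.905.

0.905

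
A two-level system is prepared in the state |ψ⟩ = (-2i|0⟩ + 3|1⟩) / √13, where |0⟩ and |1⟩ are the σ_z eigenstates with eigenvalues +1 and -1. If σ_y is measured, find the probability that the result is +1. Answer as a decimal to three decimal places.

0.962

|+y⟩ = (|0⟩ + i|1⟩)/√2, so ⟨+y|ψ⟩ = (-5i) / (√2·√13).
P = |-5i|² / 26 = 25/26.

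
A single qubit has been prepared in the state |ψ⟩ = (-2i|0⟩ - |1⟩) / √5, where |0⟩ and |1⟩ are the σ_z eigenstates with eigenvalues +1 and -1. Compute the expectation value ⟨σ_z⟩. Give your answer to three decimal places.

⟨σ_z⟩ = |a|² - |b|² divided by |a|²+|b|², with a, b the |0⟩, |1⟩ amplitudes.
= (4 - 1)/5 = 3/5.

0.600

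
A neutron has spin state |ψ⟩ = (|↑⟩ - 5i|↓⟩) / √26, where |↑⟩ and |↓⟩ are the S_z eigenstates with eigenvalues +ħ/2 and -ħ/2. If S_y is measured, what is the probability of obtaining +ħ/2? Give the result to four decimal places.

0.3077

|+y⟩ = (|↑⟩ + i|↓⟩)/√2, so ⟨+y|ψ⟩ = (-4) / (√2·√26).
P = |-4|² / 52 = 16/52.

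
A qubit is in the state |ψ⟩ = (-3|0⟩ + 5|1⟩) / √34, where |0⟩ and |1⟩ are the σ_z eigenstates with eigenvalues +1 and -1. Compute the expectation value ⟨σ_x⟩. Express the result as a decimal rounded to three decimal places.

⟨σ_x⟩ = 2 Re(a* b)/(|a|²+|b|²) with a = -3, b = 5.
a* b = -15, so ⟨σ_x⟩ = -30/34.

-0.882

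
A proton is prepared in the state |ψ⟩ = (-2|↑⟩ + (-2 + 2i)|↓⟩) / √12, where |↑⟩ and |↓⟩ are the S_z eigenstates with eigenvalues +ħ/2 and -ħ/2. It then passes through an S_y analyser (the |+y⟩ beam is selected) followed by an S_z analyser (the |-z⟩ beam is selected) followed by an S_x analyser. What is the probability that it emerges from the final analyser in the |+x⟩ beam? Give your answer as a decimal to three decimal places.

0.042

First analyser (S_y): P(|+y⟩) = |⟨+y|ψ⟩|² = 4/24.
After stage 1 the state is |+y⟩; P(|-z⟩) = |⟨-z|+y⟩|² = 1/2.
After stage 2 the state is |-z⟩; P(|+x⟩) = |⟨+x|-z⟩|² = 1/2.
Joint probability = 4/24 × 1/2 × 1/2 = 0.042.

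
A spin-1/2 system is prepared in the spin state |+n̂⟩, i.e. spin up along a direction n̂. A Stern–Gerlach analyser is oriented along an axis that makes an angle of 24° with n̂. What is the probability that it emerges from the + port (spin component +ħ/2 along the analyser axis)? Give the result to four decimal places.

0.9568

For spin-½, the probability of finding spin-up along an axis at angle θ to the initial spin direction is cos²(θ/2); spin-down is sin²(θ/2).
θ = 24°, so P = cos²(12°) ≈ 0.9568.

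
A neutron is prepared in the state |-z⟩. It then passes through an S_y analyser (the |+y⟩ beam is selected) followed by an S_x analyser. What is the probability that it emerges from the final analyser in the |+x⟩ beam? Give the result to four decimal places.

First analyser (S_y): from |-z⟩, P(|+y⟩) = 1/2.
After stage 1 the state is |+y⟩; P(|+x⟩) = |⟨+x|+y⟩|² = 1/2.
Joint probability = 1/2 × 1/2 = 0.2500.

0.2500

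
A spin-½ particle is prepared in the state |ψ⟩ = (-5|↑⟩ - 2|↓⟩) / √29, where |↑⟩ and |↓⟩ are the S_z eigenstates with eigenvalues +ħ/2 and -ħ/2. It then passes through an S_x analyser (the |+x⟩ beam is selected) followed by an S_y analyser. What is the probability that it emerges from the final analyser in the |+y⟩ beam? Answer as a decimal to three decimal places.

0.422

First analyser (S_x): P(|+x⟩) = |⟨+x|ψ⟩|² = 49/58.
After stage 1 the state is |+x⟩; P(|+y⟩) = |⟨+y|+x⟩|² = 1/2.
Joint probability = 49/58 × 1/2 = 0.422.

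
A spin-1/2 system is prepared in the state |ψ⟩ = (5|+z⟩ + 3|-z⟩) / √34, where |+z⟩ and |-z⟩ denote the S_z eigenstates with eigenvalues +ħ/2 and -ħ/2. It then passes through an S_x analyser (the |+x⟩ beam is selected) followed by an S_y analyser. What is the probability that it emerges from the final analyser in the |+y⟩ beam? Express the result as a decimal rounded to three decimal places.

0.471

First analyser (S_x): P(|+x⟩) = |⟨+x|ψ⟩|² = 64/68.
After stage 1 the state is |+x⟩; P(|+y⟩) = |⟨+y|+x⟩|² = 1/2.
Joint probability = 64/68 × 1/2 = 0.471.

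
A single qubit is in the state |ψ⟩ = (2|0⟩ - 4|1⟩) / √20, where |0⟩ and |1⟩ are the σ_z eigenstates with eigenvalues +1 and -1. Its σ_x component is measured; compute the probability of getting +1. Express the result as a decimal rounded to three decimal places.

|+x⟩ = (|0⟩ + |1⟩)/√2, so ⟨+x|ψ⟩ = (-2) / (√2·√20).
P = |-2|² / 40 = 4/40.

0.100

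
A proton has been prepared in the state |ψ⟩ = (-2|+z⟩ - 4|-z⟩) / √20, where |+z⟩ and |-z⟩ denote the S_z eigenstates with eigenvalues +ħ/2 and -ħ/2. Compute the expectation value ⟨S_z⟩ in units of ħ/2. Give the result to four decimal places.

⟨σ_z⟩ = |a|² - |b|² divided by |a|²+|b|², with a, b the |+z⟩, |-z⟩ amplitudes.
= (4 - 16)/20 = -12/20.
⟨S_z⟩ = (ħ/2)·⟨σ_z⟩.

-0.6000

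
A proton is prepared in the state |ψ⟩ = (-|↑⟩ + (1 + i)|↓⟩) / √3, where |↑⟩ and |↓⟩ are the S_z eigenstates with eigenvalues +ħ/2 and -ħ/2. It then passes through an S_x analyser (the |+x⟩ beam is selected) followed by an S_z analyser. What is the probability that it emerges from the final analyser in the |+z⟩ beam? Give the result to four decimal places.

First analyser (S_x): P(|+x⟩) = |⟨+x|ψ⟩|² = 1/6.
After stage 1 the state is |+x⟩; P(|+z⟩) = |⟨+z|+x⟩|² = 1/2.
Joint probability = 1/6 × 1/2 = 0.0833.

0.0833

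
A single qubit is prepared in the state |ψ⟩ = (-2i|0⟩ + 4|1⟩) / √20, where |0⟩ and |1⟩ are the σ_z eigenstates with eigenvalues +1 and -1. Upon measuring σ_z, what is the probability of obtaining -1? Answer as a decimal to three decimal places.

The -1 outcome corresponds to |1⟩. Its amplitude in |ψ⟩ is 4/√20.
P = |4|² / 20 = 16/20.

0.800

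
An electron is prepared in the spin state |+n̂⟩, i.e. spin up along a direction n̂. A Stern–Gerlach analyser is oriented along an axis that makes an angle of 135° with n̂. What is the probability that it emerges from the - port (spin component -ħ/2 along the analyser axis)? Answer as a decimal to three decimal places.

0.854

For spin-½, the probability of finding spin-up along an axis at angle θ to the initial spin direction is cos²(θ/2); spin-down is sin²(θ/2).
θ = 135°, so P = sin²(67.5°) ≈ 0.854.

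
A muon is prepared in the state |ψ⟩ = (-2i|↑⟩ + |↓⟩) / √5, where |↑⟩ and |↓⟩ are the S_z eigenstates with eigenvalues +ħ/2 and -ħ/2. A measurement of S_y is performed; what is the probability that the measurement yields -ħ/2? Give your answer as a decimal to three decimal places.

|-y⟩ = (|↑⟩ - i|↓⟩)/√2, so ⟨-y|ψ⟩ = (-i) / (√2·√5).
P = |-i|² / 10 = 1/10.

0.100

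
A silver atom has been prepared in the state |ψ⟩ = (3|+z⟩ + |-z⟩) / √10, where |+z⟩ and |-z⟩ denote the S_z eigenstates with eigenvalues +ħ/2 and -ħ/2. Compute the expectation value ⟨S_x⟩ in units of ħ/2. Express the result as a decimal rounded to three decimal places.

0.600

⟨σ_x⟩ = 2 Re(a* b)/(|a|²+|b|²) with a = 3, b = 1.
a* b = 3, so ⟨σ_x⟩ = 6/10.
⟨S_x⟩ = (ħ/2)·⟨σ_x⟩.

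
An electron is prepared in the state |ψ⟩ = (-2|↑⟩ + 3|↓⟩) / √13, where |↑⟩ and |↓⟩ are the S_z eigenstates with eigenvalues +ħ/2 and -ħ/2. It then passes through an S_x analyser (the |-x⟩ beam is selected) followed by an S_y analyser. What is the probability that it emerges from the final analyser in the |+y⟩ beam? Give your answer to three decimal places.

First analyser (S_x): P(|-x⟩) = |⟨-x|ψ⟩|² = 25/26.
After stage 1 the state is |-x⟩; P(|+y⟩) = |⟨+y|-x⟩|² = 1/2.
Joint probability = 25/26 × 1/2 = 0.481.

0.481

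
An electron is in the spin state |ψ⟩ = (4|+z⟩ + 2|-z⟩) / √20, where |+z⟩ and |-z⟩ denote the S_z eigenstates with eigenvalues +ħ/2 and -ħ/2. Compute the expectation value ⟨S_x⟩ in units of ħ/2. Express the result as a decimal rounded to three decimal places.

0.800

⟨σ_x⟩ = 2 Re(a* b)/(|a|²+|b|²) with a = 4, b = 2.
a* b = 8, so ⟨σ_x⟩ = 16/20.
⟨S_x⟩ = (ħ/2)·⟨σ_x⟩.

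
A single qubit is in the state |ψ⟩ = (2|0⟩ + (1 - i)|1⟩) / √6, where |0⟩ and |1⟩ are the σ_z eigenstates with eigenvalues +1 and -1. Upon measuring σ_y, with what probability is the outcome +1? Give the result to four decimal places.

|+y⟩ = (|0⟩ + i|1⟩)/√2, so ⟨+y|ψ⟩ = (1 - i) / (√2·√6).
P = |1 - i|² / 12 = 2/12.

0.1667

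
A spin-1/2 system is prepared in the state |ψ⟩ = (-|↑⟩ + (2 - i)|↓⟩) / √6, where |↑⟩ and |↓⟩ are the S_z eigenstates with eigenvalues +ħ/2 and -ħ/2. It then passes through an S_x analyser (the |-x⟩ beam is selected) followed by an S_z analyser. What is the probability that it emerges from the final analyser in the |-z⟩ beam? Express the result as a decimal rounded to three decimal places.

0.417

First analyser (S_x): P(|-x⟩) = |⟨-x|ψ⟩|² = 10/12.
After stage 1 the state is |-x⟩; P(|-z⟩) = |⟨-z|-x⟩|² = 1/2.
Joint probability = 10/12 × 1/2 = 0.417.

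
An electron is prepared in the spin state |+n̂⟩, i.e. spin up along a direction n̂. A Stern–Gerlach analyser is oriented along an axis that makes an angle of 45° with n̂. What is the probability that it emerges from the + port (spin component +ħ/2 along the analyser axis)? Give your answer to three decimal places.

For spin-½, the probability of finding spin-up along an axis at angle θ to the initial spin direction is cos²(θ/2); spin-down is sin²(θ/2).
θ = 45°, so P = cos²(22.5°) ≈ 0.854.

0.854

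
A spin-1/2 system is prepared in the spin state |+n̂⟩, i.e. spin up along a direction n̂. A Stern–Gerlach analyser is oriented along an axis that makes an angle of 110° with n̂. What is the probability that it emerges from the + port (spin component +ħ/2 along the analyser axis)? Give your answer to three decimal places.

0.329

For spin-½, the probability of finding spin-up along an axis at angle θ to the initial spin direction is cos²(θ/2); spin-down is sin²(θ/2).
θ = 110°, so P = cos²(55°) ≈ 0.329.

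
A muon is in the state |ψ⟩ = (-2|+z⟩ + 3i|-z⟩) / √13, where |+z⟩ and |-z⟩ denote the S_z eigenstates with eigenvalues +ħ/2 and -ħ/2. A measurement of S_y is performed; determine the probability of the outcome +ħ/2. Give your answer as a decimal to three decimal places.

0.038

|+y⟩ = (|+z⟩ + i|-z⟩)/√2, so ⟨+y|ψ⟩ = (1) / (√2·√13).
P = |1|² / 26 = 1/26.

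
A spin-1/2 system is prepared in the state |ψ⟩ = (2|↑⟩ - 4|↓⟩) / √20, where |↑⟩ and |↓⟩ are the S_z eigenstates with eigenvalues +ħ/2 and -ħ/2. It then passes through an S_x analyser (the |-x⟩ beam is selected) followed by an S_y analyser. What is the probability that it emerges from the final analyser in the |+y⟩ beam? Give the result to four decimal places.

First analyser (S_x): P(|-x⟩) = |⟨-x|ψ⟩|² = 36/40.
After stage 1 the state is |-x⟩; P(|+y⟩) = |⟨+y|-x⟩|² = 1/2.
Joint probability = 36/40 × 1/2 = 0.4500.

0.4500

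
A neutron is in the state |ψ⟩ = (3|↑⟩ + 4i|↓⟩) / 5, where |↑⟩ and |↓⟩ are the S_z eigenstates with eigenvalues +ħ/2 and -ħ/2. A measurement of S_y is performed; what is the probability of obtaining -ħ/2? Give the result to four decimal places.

|-y⟩ = (|↑⟩ - i|↓⟩)/√2, so ⟨-y|ψ⟩ = (-1) / (√2·5).
P = |-1|² / 50 = 1/50.

0.0200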